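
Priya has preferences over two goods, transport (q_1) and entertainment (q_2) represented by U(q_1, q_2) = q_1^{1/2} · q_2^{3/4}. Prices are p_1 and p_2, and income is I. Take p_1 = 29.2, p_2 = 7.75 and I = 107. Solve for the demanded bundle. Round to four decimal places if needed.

Demand: q_1*(p_1,p_2,I) = 0.4·I/p_1 and q_2* = 0.6·I/p_2.
At p_1=29.2, p_2=7.75, I=107: q_1* = 0.4·107/29.2 = 1.4658, q_2* = 8.2839.

q_1* = 1.4658, q_2* = 8.2839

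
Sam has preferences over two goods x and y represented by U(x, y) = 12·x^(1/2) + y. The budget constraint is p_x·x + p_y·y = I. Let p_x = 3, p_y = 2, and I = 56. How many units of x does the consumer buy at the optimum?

Set MRS = p_x/p_y: 6·x^(−1/2) = p_x/p_y.
Solve: √x = 6·p_y/p_x, so x*(p_x,p_y) = (6·p_y/p_x)², and y* = (I − p_x·x*)/p_y.
Plugging in: x* = (6·2/3)² = 16.

x* = 16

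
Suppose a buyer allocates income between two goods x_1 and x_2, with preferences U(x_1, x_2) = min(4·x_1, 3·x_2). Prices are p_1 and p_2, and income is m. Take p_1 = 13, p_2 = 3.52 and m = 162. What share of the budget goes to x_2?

share on x_2 = 0.2653

With perfect complements, no substitution: consume in ratio x_1:x_2 = 3:4.
Budget: p_1·x_1 + p_2·(4/3)·x_1 = m, so (3·p_1 + 4·p_2)·x_1 = 3·m.
Demand: x_1*(p_1,p_2,m) = 3·m/(3·p_1 + 4·p_2), x_2* = 4·m/(3·p_1 + 4·p_2).
Here 3·13 + 4·3.52 = 53.08, giving x_1* = 9.156 and x_2* = 12.208.
Expenditure on x_2: 3.52·12.208 = 42.9721; share = 0.2653.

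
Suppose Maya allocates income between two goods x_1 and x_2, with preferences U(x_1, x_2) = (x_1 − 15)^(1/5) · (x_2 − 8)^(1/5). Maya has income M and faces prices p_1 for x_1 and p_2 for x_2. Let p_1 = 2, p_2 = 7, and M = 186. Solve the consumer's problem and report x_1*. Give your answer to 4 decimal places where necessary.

This is Cobb-Douglas in (x_1−15, x_2−8): tangency gives 0.2·p_2·(x_2−8) = 0.2·p_1·(x_1−15).
After buying the subsistence bundle (15, 8), a share 0.5 of the remaining income goes to x_1: x_1* = 15 + 0.5·(M − 15p_1 − 8p_2)/p_1.
Discretionary income = 186 − 15·2 − 8·7 = 100; x_1* = 15 + 0.5·100/2 = 40.

x_1* = 40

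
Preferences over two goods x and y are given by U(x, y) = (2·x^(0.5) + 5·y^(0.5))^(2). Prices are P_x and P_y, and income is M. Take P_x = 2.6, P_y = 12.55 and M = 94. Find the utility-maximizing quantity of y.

y* = 4.2262

MRS = MU_x/MU_y = (2/5)·(y/x)^(0.5). Set equal to P_x/P_y.
Hence y/x = ((5/2)·P_x/P_y)^(1/(0.5)), i.e. raised to the 2 power.
With the ratio pinned down, the budget gives x* = M/(P_x + P_y·(y/x)) and y* = (y/x)·x*.
Numerically y/x = 0.26825, so x* = 94/(2.6 + 12.55·0.26825) = 15.7545 and y* = 0.26825·15.7545 = 4.2262.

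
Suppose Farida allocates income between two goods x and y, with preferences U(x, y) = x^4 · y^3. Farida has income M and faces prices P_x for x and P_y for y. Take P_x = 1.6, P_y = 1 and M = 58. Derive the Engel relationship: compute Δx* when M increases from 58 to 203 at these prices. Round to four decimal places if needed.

Tangency: MRS = (4/3)·y/x = P_x/P_y.
Rearranging, P_y·y = (3/4)·P_x·x. Substituting into the budget gives P_x·x·(1 + (3/4)) = M.
Demand: x*(P_x,P_y,M) = 4/7·M/P_x and y* = 3/7·M/P_y.
At P_x=1.6, P_y=1, M=58: x* = 4/7·58/1.6 = 20.7143.
At M' = 203: x* = 72.5. Change: 72.5 − 20.7143 = 51.7857.

Δx* = 51.7857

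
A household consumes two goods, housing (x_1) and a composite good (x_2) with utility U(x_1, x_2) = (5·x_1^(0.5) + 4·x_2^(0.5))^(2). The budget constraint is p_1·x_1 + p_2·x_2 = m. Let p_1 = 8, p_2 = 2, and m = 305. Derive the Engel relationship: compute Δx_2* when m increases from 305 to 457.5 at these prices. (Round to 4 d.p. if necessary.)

Substitute x_2 = (x_2/x_1)·x_1 into the budget: x_1* = m/(p_1 + p_2·(x_2/x_1)).
Numerically x_2/x_1 = 10.24, so x_1* = 305/(8 + 2·10.24) = 10.7093 and x_2* = 10.24·10.7093 = 109.6629.
At m' = 457.5: x_2* = 164.4944. Change: 164.4944 − 109.6629 = 54.8315.

Δx_2* = 54.8315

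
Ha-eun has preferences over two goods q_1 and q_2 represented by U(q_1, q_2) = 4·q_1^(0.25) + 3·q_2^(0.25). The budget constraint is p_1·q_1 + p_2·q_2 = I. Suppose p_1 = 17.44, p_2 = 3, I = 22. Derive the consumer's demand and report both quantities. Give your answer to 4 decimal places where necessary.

MU_q_1 ∝ 4·q_1^(-0.75), MU_q_2 ∝ 3·q_2^(-0.75), so MRS = (4/3)·(q_2/q_1)^(0.75) = p_1/p_2.
Hence q_2/q_1 = ((3/4)·p_1/p_2)^(1/(0.75)), i.e. raised to the 4/3 power.
Substitute q_2 = (q_2/q_1)·q_1 into the budget: q_1* = I/(p_1 + p_2·(q_2/q_1)).
Numerically q_2/q_1 = 7.122766, so q_1* = 22/(17.44 + 3·7.122766) = 0.5669 and q_2* = 7.122766·0.5669 = 4.0378.

q_1* = 0.5669, q_2* = 4.0378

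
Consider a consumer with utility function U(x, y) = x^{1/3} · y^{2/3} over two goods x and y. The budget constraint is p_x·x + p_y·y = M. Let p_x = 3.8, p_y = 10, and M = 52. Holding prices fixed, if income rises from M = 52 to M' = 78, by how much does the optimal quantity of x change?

Δx* = 2.2807

Tangency: MRS = (1/2)·y/x = p_x/p_y.
Rearranging, p_y·y = 2·p_x·x. Substituting into the budget gives p_x·x·(1 + 2) = M.
Demand: x*(p_x,p_y,M) = 1/3·M/p_x and y* = 2/3·M/p_y.
At p_x=3.8, p_y=10, M=52: x* = 1/3·52/3.8 = 4.5614.
At M' = 78: x* = 6.8421. Change: 6.8421 − 4.5614 = 2.2807.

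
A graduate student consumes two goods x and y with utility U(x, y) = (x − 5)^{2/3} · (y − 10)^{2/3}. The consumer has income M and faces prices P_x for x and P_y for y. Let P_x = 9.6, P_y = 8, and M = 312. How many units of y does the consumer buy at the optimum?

y* = 21.5

MRS = (y−10)/(x−5). Tangency with P_x/P_y gives y−10 = (P_x/P_y)·(x−5).
After buying the subsistence bundle (5, 10), a share 0.5 of the remaining income goes to x: x* = 5 + 0.5·(M − 5P_x − 10P_y)/P_x.
Discretionary income = 312 − 5·9.6 − 10·8 = 184; y* = 10 + 0.5·184/8 = 21.5.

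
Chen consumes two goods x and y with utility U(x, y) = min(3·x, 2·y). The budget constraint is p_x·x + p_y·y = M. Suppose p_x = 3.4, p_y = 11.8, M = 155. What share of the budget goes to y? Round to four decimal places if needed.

share on y = 0.8389

With perfect complements, no substitution: consume in ratio x:y = 2:3.
Budget: p_x·x + p_y·(3/2)·x = M, so (2·p_x + 3·p_y)·x = 2·M.
Demand: x*(p_x,p_y,M) = 2·M/(2·p_x + 3·p_y), y* = 3·M/(2·p_x + 3·p_y).
Here 2·3.4 + 3·11.8 = 42.2, giving x* = 7.346 and y* = 11.019.
Expenditure on y: 11.8·11.019 = 130.0237; share = 0.8389.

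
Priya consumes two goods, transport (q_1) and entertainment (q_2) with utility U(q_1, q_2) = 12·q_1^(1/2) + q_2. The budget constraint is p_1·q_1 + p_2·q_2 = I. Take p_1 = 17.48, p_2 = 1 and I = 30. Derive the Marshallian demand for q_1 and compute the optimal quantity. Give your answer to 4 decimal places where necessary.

q_1* = 0.1178

Set MRS = p_1/p_2: 6·q_1^(−1/2) = p_1/p_2.
Solve: √q_1 = 6·p_2/p_1, so q_1*(p_1,p_2) = (6·p_2/p_1)², and q_2* = (I − p_1·q_1*)/p_2.
Plugging in: q_1* = (6·1/17.48)² = 0.1178.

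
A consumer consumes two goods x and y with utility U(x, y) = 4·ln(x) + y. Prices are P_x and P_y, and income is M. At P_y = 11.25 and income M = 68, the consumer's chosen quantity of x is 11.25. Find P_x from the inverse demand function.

Set MRS = P_x/P_y: (4/x)/1 = P_x/P_y.
So x*(P_x,P_y) = 4·P_y/P_x, independent of income; and y* = (M − 4·P_y)/P_y.
Set x* = 11.25 in the demand function and solve for P_x: P_x = 4.

P_x = 4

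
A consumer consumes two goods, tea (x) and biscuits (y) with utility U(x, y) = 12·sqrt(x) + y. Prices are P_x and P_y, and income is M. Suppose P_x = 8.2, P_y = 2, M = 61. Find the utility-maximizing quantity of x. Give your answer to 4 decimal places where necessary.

x* = 2.1416

Utility is quasi-linear in y; the FOC for x is 6/√x = P_x/P_y.
Solve: √x = 6·P_y/P_x, so x*(P_x,P_y) = (6·P_y/P_x)², and y* = (M − P_x·x*)/P_y.
Plugging in: x* = (6·2/8.2)² = 2.1416.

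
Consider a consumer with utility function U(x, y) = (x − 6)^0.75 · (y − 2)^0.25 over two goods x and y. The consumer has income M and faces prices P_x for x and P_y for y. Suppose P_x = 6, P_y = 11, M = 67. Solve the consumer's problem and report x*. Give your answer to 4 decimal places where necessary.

After buying the subsistence bundle (6, 2), a share 0.75 of the remaining income goes to x: x* = 6 + 0.75·(M − 6P_x − 2P_y)/P_x.
Discretionary income = 67 − 6·6 − 2·11 = 9; x* = 6 + 0.75·9/6 = 7.125.

x* = 7.125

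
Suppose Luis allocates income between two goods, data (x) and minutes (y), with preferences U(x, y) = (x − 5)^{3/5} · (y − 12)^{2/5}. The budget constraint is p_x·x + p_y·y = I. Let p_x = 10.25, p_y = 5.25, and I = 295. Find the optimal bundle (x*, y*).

After buying the subsistence bundle (5, 12), a share 0.6 of the remaining income goes to x: x* = 5 + 0.6·(I − 5p_x − 12p_y)/p_x.
Discretionary income = 295 − 5·10.25 − 12·5.25 = 180.75; x* = 5 + 0.6·180.75/10.25 = 15.5805; y* = 12 + 0.4·180.75/5.25 = 25.7714.

x* = 15.5805, y* = 25.7714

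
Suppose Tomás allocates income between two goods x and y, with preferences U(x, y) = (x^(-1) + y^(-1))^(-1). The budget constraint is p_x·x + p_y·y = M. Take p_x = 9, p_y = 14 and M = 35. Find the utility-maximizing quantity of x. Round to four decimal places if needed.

x* = 1.7305

Numerically y/x = 0.801784, so x* = 35/(9 + 14·0.801784) = 1.7305.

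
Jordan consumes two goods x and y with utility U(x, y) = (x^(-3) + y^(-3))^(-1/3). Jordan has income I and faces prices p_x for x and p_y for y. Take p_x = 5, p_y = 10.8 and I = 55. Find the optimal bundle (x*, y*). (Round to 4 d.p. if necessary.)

MRS = MU_x/MU_y = (y/x)^(4). Set equal to p_x/p_y.
Hence y/x = (p_x/p_y)^(1/(4)), i.e. raised to the 0.25 power.
Substitute y = (y/x)·x into the budget: x* = I/(p_x + p_y·(y/x)).
Numerically y/x = 0.824872, so x* = 55/(5 + 10.8·0.824872) = 3.9544 and y* = 0.824872·3.9544 = 3.2619.

x* = 3.9544, y* = 3.2619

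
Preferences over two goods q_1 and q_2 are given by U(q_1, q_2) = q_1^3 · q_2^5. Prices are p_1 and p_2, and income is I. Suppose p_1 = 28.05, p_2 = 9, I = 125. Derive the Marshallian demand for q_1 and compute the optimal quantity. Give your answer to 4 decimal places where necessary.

Tangency: MRS = (3/5)·q_2/q_1 = p_1/p_2.
So 3·p_2·q_2 = 5·p_1·q_1; combined with the budget, a share 0.375 of income goes to q_1.
Demand: q_1*(p_1,p_2,I) = 0.375·I/p_1 and q_2* = 0.625·I/p_2.
At p_1=28.05, p_2=9, I=125: q_1* = 0.375·125/28.05 = 1.6711.

q_1* = 1.6711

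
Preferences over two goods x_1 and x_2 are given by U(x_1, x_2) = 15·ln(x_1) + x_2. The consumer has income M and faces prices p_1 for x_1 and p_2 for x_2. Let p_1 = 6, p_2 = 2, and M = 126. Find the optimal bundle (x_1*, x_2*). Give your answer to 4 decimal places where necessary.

x_1* = 5, x_2* = 48

MU_x_1 = 15/x_1, MU_x_2 = 1. Tangency: 15/x_1 = p_1/p_2.
So x_1*(p_1,p_2) = 15·p_2/p_1, independent of income; and x_2* = (M − 15·p_2)/p_2.
At the given prices: x_1* = 15·2/6 = 5, and x_2* = 48.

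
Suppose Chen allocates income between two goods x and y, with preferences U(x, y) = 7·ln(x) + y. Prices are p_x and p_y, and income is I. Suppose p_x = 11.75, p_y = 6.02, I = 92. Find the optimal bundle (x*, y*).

x* = 3.5864, y* = 8.2824

Set MRS = p_x/p_y: (7/x)/1 = p_x/p_y.
So x*(p_x,p_y) = 7·p_y/p_x, independent of income; and y* = (I − 7·p_y)/p_y.
At the given prices: x* = 7·6.02/11.75 = 3.5864, and y* = 8.2824.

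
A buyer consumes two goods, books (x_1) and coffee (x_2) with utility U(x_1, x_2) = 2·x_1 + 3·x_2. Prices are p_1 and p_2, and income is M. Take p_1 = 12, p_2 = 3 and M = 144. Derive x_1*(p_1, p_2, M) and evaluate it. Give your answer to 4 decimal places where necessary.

Linear utility — the consumer picks whichever good has higher MU/price: 2/12 = 0.1667 vs 3/3 = 1.
x_2 gives more utility per dollar, so spend all income on x_2: x_2* = M/p_2, x_1* = 0.
Numerically: x_1* = 0, x_2* = 48.

x_1* = 0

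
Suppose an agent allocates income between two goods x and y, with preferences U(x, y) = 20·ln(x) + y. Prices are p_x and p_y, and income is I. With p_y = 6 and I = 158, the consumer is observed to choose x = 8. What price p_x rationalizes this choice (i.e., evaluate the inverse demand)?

MU_x = 20/x, MU_y = 1. Tangency: 20/x = p_x/p_y.
So x*(p_x,p_y) = 20·p_y/p_x, independent of income; and y* = (I − 20·p_y)/p_y.
Set x* = 8 in the demand function and solve for p_x: p_x = 15.

p_x = 15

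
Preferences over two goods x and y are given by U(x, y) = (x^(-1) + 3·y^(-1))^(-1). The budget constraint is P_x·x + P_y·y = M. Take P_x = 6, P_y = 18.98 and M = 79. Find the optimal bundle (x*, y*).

x* = 3.2267, y* = 3.1423

MU_x ∝ x^(-2), MU_y ∝ 3·y^(-2), so MRS = (1/3)·(y/x)^(2) = P_x/P_y.
Hence y/x = (3·P_x/P_y)^(1/(2)), i.e. raised to the 0.5 power.
With the ratio pinned down, the budget gives x* = M/(P_x + P_y·(y/x)) and y* = (y/x)·x*.
Numerically y/x = 0.973841, so x* = 79/(6 + 18.98·0.973841) = 3.2267 and y* = 0.973841·3.2267 = 3.1423.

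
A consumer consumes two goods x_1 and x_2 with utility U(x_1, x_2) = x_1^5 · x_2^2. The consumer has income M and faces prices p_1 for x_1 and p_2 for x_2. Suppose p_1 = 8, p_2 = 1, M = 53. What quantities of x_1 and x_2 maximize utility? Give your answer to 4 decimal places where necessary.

Tangency: MRS = (5/2)·x_2/x_1 = p_1/p_2.
So 5·p_2·x_2 = 2·p_1·x_1; combined with the budget, a share 5/7 of income goes to x_1.
Demand: x_1*(p_1,p_2,M) = 5/7·M/p_1 and x_2* = 2/7·M/p_2.
At p_1=8, p_2=1, M=53: x_1* = 5/7·53/8 = 4.7321, x_2* = 15.1429.

x_1* = 4.7321, x_2* = 15.1429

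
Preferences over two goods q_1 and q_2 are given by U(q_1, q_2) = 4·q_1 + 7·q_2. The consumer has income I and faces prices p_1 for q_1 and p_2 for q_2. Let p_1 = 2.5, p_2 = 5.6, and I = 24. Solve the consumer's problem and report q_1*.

q_1* = 9.6

Perfect substitutes: compare marginal utility per dollar. 4/p_1 vs 7/p_2 → 1.6 vs 1.25.
q_1 gives more utility per dollar, so spend all income on q_1: q_1* = I/p_1, q_2* = 0.
Numerically: q_1* = 9.6, q_2* = 0.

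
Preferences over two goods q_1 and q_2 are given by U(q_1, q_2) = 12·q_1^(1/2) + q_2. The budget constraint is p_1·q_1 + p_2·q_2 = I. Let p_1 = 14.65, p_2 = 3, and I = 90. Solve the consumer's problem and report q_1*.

Utility is quasi-linear in q_2; the FOC for q_1 is 6/√q_1 = p_1/p_2.
Thus q_1* = (6·p_2/p_1)² — independent of I — with the rest of income spent on q_2.
Plugging in: q_1* = (6·3/14.65)² = 1.5096.

q_1* = 1.5096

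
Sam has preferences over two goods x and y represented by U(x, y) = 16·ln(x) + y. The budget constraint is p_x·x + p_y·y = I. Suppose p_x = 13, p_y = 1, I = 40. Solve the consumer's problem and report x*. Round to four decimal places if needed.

x* = 1.2308

At the given prices: x* = 16·1/13 = 1.2308.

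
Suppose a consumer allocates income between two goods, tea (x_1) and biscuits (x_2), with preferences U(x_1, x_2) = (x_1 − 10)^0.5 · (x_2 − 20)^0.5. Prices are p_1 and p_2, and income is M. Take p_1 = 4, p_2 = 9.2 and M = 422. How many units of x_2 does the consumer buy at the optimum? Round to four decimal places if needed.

x_2* = 30.7609

Let x_1' = x_1−10, x_2' = x_2−20. MRS = x_2'/x_1' = p_1/p_2.
After buying the subsistence bundle (10, 20), a share 0.5 of the remaining income goes to x_1: x_1* = 10 + 0.5·(M − 10p_1 − 20p_2)/p_1.
Discretionary income = 422 − 10·4 − 20·9.2 = 198; x_2* = 20 + 0.5·198/9.2 = 30.7609.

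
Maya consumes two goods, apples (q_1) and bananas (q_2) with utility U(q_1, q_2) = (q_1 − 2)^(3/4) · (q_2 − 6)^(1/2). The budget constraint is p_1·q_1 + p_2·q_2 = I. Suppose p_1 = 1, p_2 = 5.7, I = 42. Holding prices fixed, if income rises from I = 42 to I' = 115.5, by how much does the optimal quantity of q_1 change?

Δq_1* = 44.1

This is Cobb-Douglas in (q_1−2, q_2−6): tangency gives 0.75·p_2·(q_2−6) = 0.5·p_1·(q_1−2).
Substituting into the budget: q_1* = 2 + 0.6·(I − 2·p_1 − 6·p_2)/p_1, and q_2* = 6 + 0.4·(…)/p_2.
Discretionary income = 42 − 2·1 − 6·5.7 = 5.8; q_1* = 2 + 0.6·5.8/1 = 5.48.
At I' = 115.5: q_1* = 49.58. Change: 49.58 − 5.48 = 44.1.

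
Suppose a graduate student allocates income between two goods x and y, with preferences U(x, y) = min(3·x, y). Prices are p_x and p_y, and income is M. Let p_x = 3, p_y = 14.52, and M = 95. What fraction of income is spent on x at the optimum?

share on x = 0.0644

With perfect complements, no substitution: consume in ratio x:y = 1:3.
Budget: p_x·x + p_y·3·x = M, so (p_x + 3·p_y)·x = M.
Demand: x*(p_x,p_y,M) = M/(p_x + 3·p_y), y* = 3·M/(p_x + 3·p_y).
Here 3 + 3·14.52 = 46.56, giving x* = 2.0404 and y* = 6.1211.
Expenditure on x: 3·2.0404 = 6.1211; share = 0.0644.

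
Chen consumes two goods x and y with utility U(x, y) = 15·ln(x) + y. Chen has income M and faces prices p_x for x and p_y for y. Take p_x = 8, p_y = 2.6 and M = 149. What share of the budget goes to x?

share on x = 0.2617

MU_x = 15/x, MU_y = 1. Tangency: 15/x = p_x/p_y.
So x*(p_x,p_y) = 15·p_y/p_x, independent of income; and y* = (M − 15·p_y)/p_y.
At the given prices: x* = 15·2.6/8 = 4.875, and y* = 42.3077.
Expenditure on x: 8·4.875 = 39; share = 0.2617.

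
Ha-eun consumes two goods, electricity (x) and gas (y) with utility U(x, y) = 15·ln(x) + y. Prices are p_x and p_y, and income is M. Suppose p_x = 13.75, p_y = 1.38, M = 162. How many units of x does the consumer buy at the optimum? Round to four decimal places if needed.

x* = 1.5055

MU_x = 15/x, MU_y = 1. Tangency: 15/x = p_x/p_y.
So x*(p_x,p_y) = 15·p_y/p_x, independent of income; and y* = (M − 15·p_y)/p_y.
At the given prices: x* = 15·1.38/13.75 = 1.5055.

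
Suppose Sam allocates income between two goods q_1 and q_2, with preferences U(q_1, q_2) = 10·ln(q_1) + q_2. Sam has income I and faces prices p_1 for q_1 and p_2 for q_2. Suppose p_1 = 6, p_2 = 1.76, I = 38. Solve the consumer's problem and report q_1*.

q_1* = 2.9333

MU_q_1 = 10/q_1, MU_q_2 = 1. Tangency: 10/q_1 = p_1/p_2.
So q_1*(p_1,p_2) = 10·p_2/p_1, independent of income; and q_2* = (I − 10·p_2)/p_2.
At the given prices: q_1* = 10·1.76/6 = 2.9333.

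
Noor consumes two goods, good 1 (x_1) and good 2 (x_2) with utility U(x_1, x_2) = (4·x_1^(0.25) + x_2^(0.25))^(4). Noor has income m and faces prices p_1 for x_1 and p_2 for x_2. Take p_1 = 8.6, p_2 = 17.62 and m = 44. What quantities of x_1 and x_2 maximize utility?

From the CES first-order condition, 4·(x_2/x_1)^(0.75) = p_1/p_2.
Hence x_2/x_1 = ((1/4)·p_1/p_2)^(1/(0.75)), i.e. raised to the 4/3 power.
Substitute x_2 = (x_2/x_1)·x_1 into the budget: x_1* = m/(p_1 + p_2·(x_2/x_1)).
Numerically x_2/x_1 = 0.060522, so x_1* = 44/(8.6 + 17.62·0.060522) = 4.5519 and x_2* = 0.060522·4.5519 = 0.2755.

x_1* = 4.5519, x_2* = 0.2755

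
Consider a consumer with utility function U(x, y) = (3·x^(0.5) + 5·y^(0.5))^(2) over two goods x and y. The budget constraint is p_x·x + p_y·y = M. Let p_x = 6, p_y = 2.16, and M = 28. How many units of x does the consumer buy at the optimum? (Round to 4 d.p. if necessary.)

MRS = MU_x/MU_y = (3/5)·(y/x)^(0.5). Set equal to p_x/p_y.
Solve for the ratio: y/x = [(5/3)·p_x/p_y]^(2).
With the ratio pinned down, the budget gives x* = M/(p_x + p_y·(y/x)) and y* = (y/x)·x*.
Numerically y/x = 21.433471, so x* = 28/(6 + 2.16·21.433471) = 0.5354.

x* = 0.5354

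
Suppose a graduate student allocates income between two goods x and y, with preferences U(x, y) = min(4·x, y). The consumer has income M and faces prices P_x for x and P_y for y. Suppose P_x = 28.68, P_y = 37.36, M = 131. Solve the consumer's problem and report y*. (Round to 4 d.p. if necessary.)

y* = 2.9418

Demand: x*(P_x,P_y,M) = M/(P_x + 4·P_y), y* = 4·M/(P_x + 4·P_y).
Here 28.68 + 4·37.36 = 178.12, giving y* = 2.9418.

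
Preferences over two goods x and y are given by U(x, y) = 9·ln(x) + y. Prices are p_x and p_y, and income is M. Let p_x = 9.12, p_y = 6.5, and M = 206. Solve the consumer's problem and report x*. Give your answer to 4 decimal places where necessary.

So x*(p_x,p_y) = 9·p_y/p_x, independent of income; and y* = (M − 9·p_y)/p_y.
At the given prices: x* = 9·6.5/9.12 = 6.4145.

x* = 6.4145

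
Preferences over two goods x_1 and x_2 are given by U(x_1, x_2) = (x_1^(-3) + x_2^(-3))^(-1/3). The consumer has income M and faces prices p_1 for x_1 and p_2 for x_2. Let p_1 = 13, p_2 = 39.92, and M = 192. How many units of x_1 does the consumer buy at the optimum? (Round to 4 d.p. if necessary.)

MRS = MU_x_1/MU_x_2 = (x_2/x_1)^(4). Set equal to p_1/p_2.
Hence x_2/x_1 = (p_1/p_2)^(1/(4)), i.e. raised to the 0.25 power.
Substitute x_2 = (x_2/x_1)·x_1 into the budget: x_1* = M/(p_1 + p_2·(x_2/x_1)).
Numerically x_2/x_1 = 0.75542, so x_1* = 192/(13 + 39.92·0.75542) = 4.4489.

x_1* = 4.4489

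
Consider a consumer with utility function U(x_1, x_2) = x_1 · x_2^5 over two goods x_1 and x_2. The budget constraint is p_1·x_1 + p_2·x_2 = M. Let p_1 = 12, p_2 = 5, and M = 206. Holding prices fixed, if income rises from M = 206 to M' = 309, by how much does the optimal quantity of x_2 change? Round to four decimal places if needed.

The MRS is (1/5)·x_2/x_1. Set MRS = p_1/p_2.
Rearranging, p_2·x_2 = 5·p_1·x_1. Substituting into the budget gives p_1·x_1·(1 + 5) = M.
Demand: x_1*(p_1,p_2,M) = 1/6·M/p_1 and x_2* = 5/6·M/p_2.
At p_1=12, p_2=5, M=206: x_2* = 5/6·206/5 = 34.3333.
At M' = 309: x_2* = 51.5. Change: 51.5 − 34.3333 = 17.1667.

Δx_2* = 17.1667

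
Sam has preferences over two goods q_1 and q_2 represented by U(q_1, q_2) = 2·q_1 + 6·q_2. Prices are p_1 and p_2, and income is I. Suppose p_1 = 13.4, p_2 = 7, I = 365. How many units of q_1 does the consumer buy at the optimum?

Perfect substitutes: compare marginal utility per dollar. 2/p_1 vs 6/p_2 → 0.1493 vs 0.8571.
q_2 gives more utility per dollar, so spend all income on q_2: q_2* = I/p_2, q_1* = 0.
Numerically: q_1* = 0, q_2* = 52.1429.

q_1* = 0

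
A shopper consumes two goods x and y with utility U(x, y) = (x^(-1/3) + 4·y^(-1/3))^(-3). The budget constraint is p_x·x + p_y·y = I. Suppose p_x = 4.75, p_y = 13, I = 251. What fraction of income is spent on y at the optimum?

share on y = 0.7844

From the CES first-order condition, (1/4)·(y/x)^(4/3) = p_x/p_y.
Hence y/x = (4·p_x/p_y)^(1/(4/3)), i.e. raised to the 0.75 power.
Substitute y = (y/x)·x into the budget: x* = I/(p_x + p_y·(y/x)).
Numerically y/x = 1.329253, so x* = 251/(4.75 + 13·1.329253) = 11.3934 and y* = 1.329253·11.3934 = 15.1447.
Expenditure on y: 13·15.1447 = 196.8813; share = 0.7844.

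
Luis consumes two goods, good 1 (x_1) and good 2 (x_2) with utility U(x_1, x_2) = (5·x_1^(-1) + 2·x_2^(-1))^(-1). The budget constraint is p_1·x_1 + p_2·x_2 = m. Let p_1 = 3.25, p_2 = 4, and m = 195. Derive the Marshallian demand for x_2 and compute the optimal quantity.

Substitute x_2 = (x_2/x_1)·x_1 into the budget: x_1* = m/(p_1 + p_2·(x_2/x_1)).
Numerically x_2/x_1 = 0.570088, so x_1* = 195/(3.25 + 4·0.570088) = 35.26 and x_2* = 0.570088·35.26 = 20.1013.

x_2* = 20.1013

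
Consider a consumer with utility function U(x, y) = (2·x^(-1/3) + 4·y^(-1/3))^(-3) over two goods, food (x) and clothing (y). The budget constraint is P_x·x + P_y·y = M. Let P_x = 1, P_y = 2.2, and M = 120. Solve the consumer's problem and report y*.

y* = 36.6513

MRS = MU_x/MU_y = (1/2)·(y/x)^(4/3). Set equal to P_x/P_y.
Solve for the ratio: y/x = [2·P_x/P_y]^(0.75).
Substitute y = (y/x)·x into the budget: x* = M/(P_x + P_y·(y/x)).
Numerically y/x = 0.931012, so x* = 120/(1 + 2.2·0.931012) = 39.3671 and y* = 0.931012·39.3671 = 36.6513.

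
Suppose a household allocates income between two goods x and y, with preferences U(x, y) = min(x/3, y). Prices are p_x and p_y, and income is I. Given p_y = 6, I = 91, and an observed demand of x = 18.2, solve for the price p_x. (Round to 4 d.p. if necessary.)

p_x = 3

Leontief preferences: the optimum is at the kink where x/3 = y/1, i.e. y = (1/3)·x.
Budget: p_x·x + p_y·(1/3)·x = I, so (3·p_x + p_y)·x = 3·I.
Demand: x*(p_x,p_y,I) = 3·I/(3·p_x + p_y), y* = I/(3·p_x + p_y).
Set x* = 18.2 in the demand function and solve for p_x: p_x = 3.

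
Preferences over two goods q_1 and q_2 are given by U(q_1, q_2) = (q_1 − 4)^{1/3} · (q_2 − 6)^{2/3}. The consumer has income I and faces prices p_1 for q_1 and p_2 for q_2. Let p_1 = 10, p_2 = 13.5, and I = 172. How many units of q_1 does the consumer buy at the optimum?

MRS = (1/2)·(q_2−6)/(q_1−4). Tangency with p_1/p_2 gives q_2−6 = 2·(p_1/p_2)·(q_1−4).
After buying the subsistence bundle (4, 6), a share 1/3 of the remaining income goes to q_1: q_1* = 4 + 1/3·(I − 4p_1 − 6p_2)/p_1.
Discretionary income = 172 − 4·10 − 6·13.5 = 51; q_1* = 4 + 1/3·51/10 = 5.7.

q_1* = 5.7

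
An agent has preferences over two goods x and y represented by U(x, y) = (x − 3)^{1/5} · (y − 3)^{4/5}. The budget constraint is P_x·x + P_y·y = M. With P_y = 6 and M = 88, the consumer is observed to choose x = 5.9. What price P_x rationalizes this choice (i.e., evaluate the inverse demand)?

P_x = 4

Let x' = x−3, y' = y−3. MRS = (1/4)·y'/x' = P_x/P_y.
After buying the subsistence bundle (3, 3), a share 0.2 of the remaining income goes to x: x* = 3 + 0.2·(M − 3P_x − 3P_y)/P_x.
Set x* = 5.9 in the demand function and solve for P_x: P_x = 4.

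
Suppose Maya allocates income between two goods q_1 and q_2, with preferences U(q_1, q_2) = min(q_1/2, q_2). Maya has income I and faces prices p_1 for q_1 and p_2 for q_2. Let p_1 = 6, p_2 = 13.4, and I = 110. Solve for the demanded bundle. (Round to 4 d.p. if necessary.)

With perfect complements, no substitution: consume in ratio q_1:q_2 = 2:1.
Budget: p_1·q_1 + p_2·(1/2)·q_1 = I, so (2·p_1 + p_2)·q_1 = 2·I.
Demand: q_1*(p_1,p_2,I) = 2·I/(2·p_1 + p_2), q_2* = I/(2·p_1 + p_2).
Here 2·6 + 13.4 = 25.4, giving q_1* = 8.6614 and q_2* = 4.3307.

q_1* = 8.6614, q_2* = 4.3307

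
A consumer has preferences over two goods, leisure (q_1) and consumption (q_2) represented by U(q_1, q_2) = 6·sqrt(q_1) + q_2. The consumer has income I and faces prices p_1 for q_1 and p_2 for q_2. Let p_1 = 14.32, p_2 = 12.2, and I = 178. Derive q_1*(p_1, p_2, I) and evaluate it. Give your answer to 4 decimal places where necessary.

Solve: √q_1 = 3·p_2/p_1, so q_1*(p_1,p_2) = (3·p_2/p_1)², and q_2* = (I − p_1·q_1*)/p_2.
Plugging in: q_1* = (3·12.2/14.32)² = 6.5325.

q_1* = 6.5325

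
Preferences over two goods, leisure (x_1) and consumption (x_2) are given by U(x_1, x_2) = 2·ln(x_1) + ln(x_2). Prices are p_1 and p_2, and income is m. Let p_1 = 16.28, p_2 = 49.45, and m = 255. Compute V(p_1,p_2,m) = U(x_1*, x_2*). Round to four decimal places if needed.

V = 5.2334

MU_x_1/MU_x_2 = (2·x_2)/(x_1); tangency sets this equal to p_1/p_2.
So 2·p_2·x_2 = p_1·x_1; combined with the budget, a share 2/3 of income goes to x_1.
Demand: x_1*(p_1,p_2,m) = 2/3·m/p_1 and x_2* = 1/3·m/p_2.
At p_1=16.28, p_2=49.45, m=255: x_1* = 2/3·255/16.28 = 10.4423, x_2* = 1.7189.
Utility at the optimum: U(10.4423, 1.7189) = 5.2334.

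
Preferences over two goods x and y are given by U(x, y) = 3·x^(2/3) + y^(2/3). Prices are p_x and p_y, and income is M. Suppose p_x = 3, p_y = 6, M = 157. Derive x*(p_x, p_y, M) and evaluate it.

x* = 51.8532

From the CES first-order condition, 3·(y/x)^(1/3) = p_x/p_y.
Hence y/x = ((1/3)·p_x/p_y)^(1/(1/3)), i.e. raised to the 3 power.
With the ratio pinned down, the budget gives x* = M/(p_x + p_y·(y/x)) and y* = (y/x)·x*.
Numerically y/x = 0.00463, so x* = 157/(3 + 6·0.00463) = 51.8532.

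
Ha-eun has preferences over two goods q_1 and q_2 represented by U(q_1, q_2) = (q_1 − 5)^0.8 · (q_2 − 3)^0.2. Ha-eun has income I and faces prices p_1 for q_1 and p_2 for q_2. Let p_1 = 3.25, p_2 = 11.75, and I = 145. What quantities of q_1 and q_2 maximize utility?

This is Cobb-Douglas in (q_1−5, q_2−3): tangency gives 0.8·p_2·(q_2−3) = 0.2·p_1·(q_1−5).
Substituting into the budget: q_1* = 5 + 0.8·(I − 5·p_1 − 3·p_2)/p_1, and q_2* = 3 + 0.2·(…)/p_2.
Discretionary income = 145 − 5·3.25 − 3·11.75 = 93.5; q_1* = 5 + 0.8·93.5/3.25 = 28.0154; q_2* = 3 + 0.2·93.5/11.75 = 4.5915.

q_1* = 28.0154, q_2* = 4.5915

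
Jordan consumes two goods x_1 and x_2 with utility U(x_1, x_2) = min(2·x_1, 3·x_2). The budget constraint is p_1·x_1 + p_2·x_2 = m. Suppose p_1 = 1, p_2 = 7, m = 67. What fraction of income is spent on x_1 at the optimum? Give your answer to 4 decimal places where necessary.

share on x_1 = 0.1765

Leontief preferences: the optimum is at the kink where x_1/3 = x_2/2, i.e. x_2 = (2/3)·x_1.
Budget: p_1·x_1 + p_2·(2/3)·x_1 = m, so (3·p_1 + 2·p_2)·x_1 = 3·m.
Demand: x_1*(p_1,p_2,m) = 3·m/(3·p_1 + 2·p_2), x_2* = 2·m/(3·p_1 + 2·p_2).
Here 3·1 + 2·7 = 17, giving x_1* = 11.8235 and x_2* = 7.8824.
Expenditure on x_1: 1·11.8235 = 11.8235; share = 0.1765.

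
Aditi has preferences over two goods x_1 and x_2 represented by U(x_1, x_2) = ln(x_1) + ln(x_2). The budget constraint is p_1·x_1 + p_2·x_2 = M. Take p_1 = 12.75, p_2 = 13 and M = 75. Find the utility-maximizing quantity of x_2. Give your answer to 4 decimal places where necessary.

The MRS is x_2/x_1. Set MRS = p_1/p_2.
Rearranging, p_2·x_2 = p_1·x_1. Substituting into the budget gives p_1·x_1·(1 + 1) = M.
Demand: x_1*(p_1,p_2,M) = 0.5·M/p_1 and x_2* = 0.5·M/p_2.
At p_1=12.75, p_2=13, M=75: x_2* = 0.5·75/13 = 2.8846.

x_2* = 2.8846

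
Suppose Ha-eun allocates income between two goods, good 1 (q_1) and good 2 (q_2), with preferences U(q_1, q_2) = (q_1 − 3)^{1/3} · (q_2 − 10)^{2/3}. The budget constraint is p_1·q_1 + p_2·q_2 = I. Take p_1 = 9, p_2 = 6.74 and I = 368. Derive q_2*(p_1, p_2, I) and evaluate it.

q_2* = 37.0623

Discretionary income = 368 − 3·9 − 10·6.74 = 273.6; q_2* = 10 + 2/3·273.6/6.74 = 37.0623.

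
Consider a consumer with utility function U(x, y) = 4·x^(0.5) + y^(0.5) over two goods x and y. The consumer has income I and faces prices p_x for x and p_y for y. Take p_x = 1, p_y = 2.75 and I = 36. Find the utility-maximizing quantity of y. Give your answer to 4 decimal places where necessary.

MRS = MU_x/MU_y = 4·(y/x)^(0.5). Set equal to p_x/p_y.
Solve for the ratio: y/x = [(1/4)·p_x/p_y]^(2).
Substitute y = (y/x)·x into the budget: x* = I/(p_x + p_y·(y/x)).
Numerically y/x = 0.008264, so x* = 36/(1 + 2.75·0.008264) = 35.2 and y* = 0.008264·35.2 = 0.2909.

y* = 0.2909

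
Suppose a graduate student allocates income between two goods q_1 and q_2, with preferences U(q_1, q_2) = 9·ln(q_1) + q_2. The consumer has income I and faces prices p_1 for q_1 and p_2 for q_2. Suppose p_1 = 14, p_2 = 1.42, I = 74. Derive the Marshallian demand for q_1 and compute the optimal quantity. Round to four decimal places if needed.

Set MRS = p_1/p_2: (9/q_1)/1 = p_1/p_2.
So q_1*(p_1,p_2) = 9·p_2/p_1, independent of income; and q_2* = (I − 9·p_2)/p_2.
At the given prices: q_1* = 9·1.42/14 = 0.9129.

q_1* = 0.9129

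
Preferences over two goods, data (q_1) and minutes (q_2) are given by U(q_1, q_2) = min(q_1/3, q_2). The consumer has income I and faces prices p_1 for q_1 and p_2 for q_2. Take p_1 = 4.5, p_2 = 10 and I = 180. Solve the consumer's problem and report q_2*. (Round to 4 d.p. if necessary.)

With perfect complements, no substitution: consume in ratio q_1:q_2 = 3:1.
Budget: p_1·q_1 + p_2·(1/3)·q_1 = I, so (3·p_1 + p_2)·q_1 = 3·I.
Demand: q_1*(p_1,p_2,I) = 3·I/(3·p_1 + p_2), q_2* = I/(3·p_1 + p_2).
Here 3·4.5 + 10 = 23.5, giving q_2* = 7.6596.

q_2* = 7.6596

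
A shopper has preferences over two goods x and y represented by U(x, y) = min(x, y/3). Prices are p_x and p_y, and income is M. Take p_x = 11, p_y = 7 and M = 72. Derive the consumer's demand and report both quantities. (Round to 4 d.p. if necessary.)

x* = 2.25, y* = 6.75

With perfect complements, no substitution: consume in ratio x:y = 1:3.
Budget: p_x·x + p_y·3·x = M, so (p_x + 3·p_y)·x = M.
Demand: x*(p_x,p_y,M) = M/(p_x + 3·p_y), y* = 3·M/(p_x + 3·p_y).
Here 11 + 3·7 = 32, giving x* = 2.25 and y* = 6.75.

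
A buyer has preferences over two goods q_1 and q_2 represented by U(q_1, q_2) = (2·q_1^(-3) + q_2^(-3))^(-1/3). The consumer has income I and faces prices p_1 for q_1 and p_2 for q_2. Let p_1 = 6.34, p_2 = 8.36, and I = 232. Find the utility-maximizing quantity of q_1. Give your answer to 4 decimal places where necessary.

MRS = MU_q_1/MU_q_2 = 2·(q_2/q_1)^(4). Set equal to p_1/p_2.
Hence q_2/q_1 = ((1/2)·p_1/p_2)^(1/(4)), i.e. raised to the 0.25 power.
With the ratio pinned down, the budget gives q_1* = I/(p_1 + p_2·(q_2/q_1)) and q_2* = (q_2/q_1)·q_1*.
Numerically q_2/q_1 = 0.784717, so q_1* = 232/(6.34 + 8.36·0.784717) = 17.9842.

q_1* = 17.9842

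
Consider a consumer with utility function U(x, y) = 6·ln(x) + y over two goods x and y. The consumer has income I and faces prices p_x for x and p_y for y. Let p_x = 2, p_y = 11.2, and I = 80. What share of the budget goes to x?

MU_x = 6/x, MU_y = 1. Tangency: 6/x = p_x/p_y.
So x*(p_x,p_y) = 6·p_y/p_x, independent of income; and y* = (I − 6·p_y)/p_y.
At the given prices: x* = 6·11.2/2 = 33.6, and y* = 1.1429.
Expenditure on x: 2·33.6 = 67.2; share = 0.84.

share on x = 0.84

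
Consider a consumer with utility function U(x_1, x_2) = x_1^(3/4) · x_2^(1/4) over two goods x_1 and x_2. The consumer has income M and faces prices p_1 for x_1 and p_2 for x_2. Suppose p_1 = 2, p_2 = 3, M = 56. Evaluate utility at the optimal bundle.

MU_x_1/MU_x_2 = (0.75·x_2)/(0.25·x_1); tangency sets this equal to p_1/p_2.
Rearranging, p_2·x_2 = (1/3)·p_1·x_1. Substituting into the budget gives p_1·x_1·(1 + (1/3)) = M.
Demand: x_1*(p_1,p_2,M) = 0.75·M/p_1 and x_2* = 0.25·M/p_2.
At p_1=2, p_2=3, M=56: x_1* = 0.75·56/2 = 21, x_2* = 4.6667.
Utility at the optimum: U(21, 4.6667) = 14.4184.

V = 14.4184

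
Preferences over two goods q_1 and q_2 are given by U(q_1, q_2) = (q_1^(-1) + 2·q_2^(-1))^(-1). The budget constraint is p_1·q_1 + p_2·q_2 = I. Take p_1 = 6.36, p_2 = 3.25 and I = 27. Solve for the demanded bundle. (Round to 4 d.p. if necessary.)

q_1* = 2.1111, q_2* = 4.1765

MU_q_1 ∝ q_1^(-2), MU_q_2 ∝ 2·q_2^(-2), so MRS = (1/2)·(q_2/q_1)^(2) = p_1/p_2.
Solve for the ratio: q_2/q_1 = [2·p_1/p_2]^(0.5).
Substitute q_2 = (q_2/q_1)·q_1 into the budget: q_1* = I/(p_1 + p_2·(q_2/q_1)).
Numerically q_2/q_1 = 1.978344, so q_1* = 27/(6.36 + 3.25·1.978344) = 2.1111 and q_2* = 1.978344·2.1111 = 4.1765.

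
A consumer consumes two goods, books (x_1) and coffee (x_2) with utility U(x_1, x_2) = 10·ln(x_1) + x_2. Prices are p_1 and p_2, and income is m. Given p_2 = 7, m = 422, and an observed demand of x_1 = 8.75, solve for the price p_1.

Set MRS = p_1/p_2: (10/x_1)/1 = p_1/p_2.
So x_1*(p_1,p_2) = 10·p_2/p_1, independent of income; and x_2* = (m − 10·p_2)/p_2.
Set x_1* = 8.75 in the demand function and solve for p_1: p_1 = 8.

p_1 = 8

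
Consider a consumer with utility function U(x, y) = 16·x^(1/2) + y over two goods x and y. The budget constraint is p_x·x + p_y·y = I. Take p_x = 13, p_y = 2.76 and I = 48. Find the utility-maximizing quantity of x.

x* = 2.8848

Utility is quasi-linear in y; the FOC for x is 8/√x = p_x/p_y.
Thus x* = (8·p_y/p_x)² — independent of I — with the rest of income spent on y.
Plugging in: x* = (8·2.76/13)² = 2.8848.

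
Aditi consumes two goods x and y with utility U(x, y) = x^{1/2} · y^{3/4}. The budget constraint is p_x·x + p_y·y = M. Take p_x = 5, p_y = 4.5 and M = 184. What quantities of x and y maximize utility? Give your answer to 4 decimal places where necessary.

x* = 14.72, y* = 24.5333

The MRS is (2/3)·y/x. Set MRS = p_x/p_y.
So 0.5·p_y·y = 0.75·p_x·x; combined with the budget, a share 0.4 of income goes to x.
Demand: x*(p_x,p_y,M) = 0.4·M/p_x and y* = 0.6·M/p_y.
At p_x=5, p_y=4.5, M=184: x* = 0.4·184/5 = 14.72, y* = 24.5333.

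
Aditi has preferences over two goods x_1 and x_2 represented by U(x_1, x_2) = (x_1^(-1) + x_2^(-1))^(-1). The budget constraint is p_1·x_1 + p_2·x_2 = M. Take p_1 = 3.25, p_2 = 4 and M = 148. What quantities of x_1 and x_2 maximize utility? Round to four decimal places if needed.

x_1* = 21.5883, x_2* = 19.4595

From the CES first-order condition, (x_2/x_1)^(2) = p_1/p_2.
Solve for the ratio: x_2/x_1 = [p_1/p_2]^(0.5).
Substitute x_2 = (x_2/x_1)·x_1 into the budget: x_1* = M/(p_1 + p_2·(x_2/x_1)).
Numerically x_2/x_1 = 0.901388, so x_1* = 148/(3.25 + 4·0.901388) = 21.5883 and x_2* = 0.901388·21.5883 = 19.4595.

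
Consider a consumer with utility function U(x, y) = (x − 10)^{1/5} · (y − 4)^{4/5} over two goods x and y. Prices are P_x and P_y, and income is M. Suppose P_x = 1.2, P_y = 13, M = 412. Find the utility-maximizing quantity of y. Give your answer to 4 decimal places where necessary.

MRS = (1/4)·(y−4)/(x−10). Tangency with P_x/P_y gives y−4 = 4·(P_x/P_y)·(x−10).
Substituting into the budget: x* = 10 + 0.2·(M − 10·P_x − 4·P_y)/P_x, and y* = 4 + 0.8·(…)/P_y.
Discretionary income = 412 − 10·1.2 − 4·13 = 348; y* = 4 + 0.8·348/13 = 25.4154.

y* = 25.4154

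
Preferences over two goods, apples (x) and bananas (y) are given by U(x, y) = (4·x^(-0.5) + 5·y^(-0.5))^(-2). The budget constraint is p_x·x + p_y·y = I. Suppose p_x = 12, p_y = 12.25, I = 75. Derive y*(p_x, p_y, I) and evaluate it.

y* = 3.299

MRS = MU_x/MU_y = (4/5)·(y/x)^(1.5). Set equal to p_x/p_y.
Solve for the ratio: y/x = [(5/4)·p_x/p_y]^(2/3).
With the ratio pinned down, the budget gives x* = I/(p_x + p_y·(y/x)) and y* = (y/x)·x*.
Numerically y/x = 1.144555, so x* = 75/(12 + 12.25·1.144555) = 2.8823 and y* = 1.144555·2.8823 = 3.299.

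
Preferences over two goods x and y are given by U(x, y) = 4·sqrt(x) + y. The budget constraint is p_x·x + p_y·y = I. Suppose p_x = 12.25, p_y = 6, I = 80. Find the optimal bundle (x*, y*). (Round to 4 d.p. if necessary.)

x* = 0.9596, y* = 11.3741

Utility is quasi-linear in y; the FOC for x is 2/√x = p_x/p_y.
Solve: √x = 2·p_y/p_x, so x*(p_x,p_y) = (2·p_y/p_x)², and y* = (I − p_x·x*)/p_y.
Plugging in: x* = (2·6/12.25)² = 0.9596, y* = 11.3741.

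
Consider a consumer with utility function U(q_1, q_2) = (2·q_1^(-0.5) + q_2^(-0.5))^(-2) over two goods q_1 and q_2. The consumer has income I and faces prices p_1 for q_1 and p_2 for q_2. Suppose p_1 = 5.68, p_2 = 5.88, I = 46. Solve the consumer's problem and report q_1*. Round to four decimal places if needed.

With the ratio pinned down, the budget gives q_1* = I/(p_1 + p_2·(q_2/q_1)) and q_2* = (q_2/q_1)·q_1*.
Numerically q_2/q_1 = 0.615593, so q_1* = 46/(5.68 + 5.88·0.615593) = 4.9464.

q_1* = 4.9464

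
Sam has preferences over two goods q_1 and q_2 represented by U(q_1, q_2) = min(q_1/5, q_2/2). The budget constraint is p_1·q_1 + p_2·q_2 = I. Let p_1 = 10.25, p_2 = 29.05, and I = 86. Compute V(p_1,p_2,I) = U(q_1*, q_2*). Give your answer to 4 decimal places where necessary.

Demand: q_1*(p_1,p_2,I) = 5·I/(5·p_1 + 2·p_2), q_2* = 2·I/(5·p_1 + 2·p_2).
Here 5·10.25 + 2·29.05 = 109.35, giving q_1* = 3.9323 and q_2* = 1.5729.
Utility at the optimum: U(3.9323, 1.5729) = 0.7865.

V = 0.7865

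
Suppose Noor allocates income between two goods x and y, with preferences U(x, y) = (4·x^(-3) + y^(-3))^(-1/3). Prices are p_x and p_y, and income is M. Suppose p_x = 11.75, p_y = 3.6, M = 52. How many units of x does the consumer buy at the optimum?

x* = 3.4275

Substitute y = (y/x)·x into the budget: x* = M/(p_x + p_y·(y/x)).
Numerically y/x = 0.950427, so x* = 52/(11.75 + 3.6·0.950427) = 3.4275.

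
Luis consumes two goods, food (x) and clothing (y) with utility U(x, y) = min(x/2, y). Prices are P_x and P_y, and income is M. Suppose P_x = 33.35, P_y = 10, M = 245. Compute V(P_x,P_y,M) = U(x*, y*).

V = 3.1943

With perfect complements, no substitution: consume in ratio x:y = 2:1.
Budget: P_x·x + P_y·(1/2)·x = M, so (2·P_x + P_y)·x = 2·M.
Demand: x*(P_x,P_y,M) = 2·M/(2·P_x + P_y), y* = M/(2·P_x + P_y).
Here 2·33.35 + 10 = 76.7, giving x* = 6.3885 and y* = 3.1943.
Utility at the optimum: U(6.3885, 3.1943) = 3.1943.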